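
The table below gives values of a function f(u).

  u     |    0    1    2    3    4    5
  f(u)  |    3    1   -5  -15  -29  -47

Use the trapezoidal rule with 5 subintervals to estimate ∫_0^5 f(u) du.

Δu = 1.
T_5 = (1/2)·[3 + 2·1 + 2·(-5) + 2·(-15) + 2·(-29) + (-47)] = -70.

-70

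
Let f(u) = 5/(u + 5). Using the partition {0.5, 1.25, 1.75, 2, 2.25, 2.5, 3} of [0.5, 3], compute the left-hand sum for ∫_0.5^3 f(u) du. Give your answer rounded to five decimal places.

Subinterval widths: 0.75, 0.5, 0.25, 0.25, 0.25, 0.5.
Left endpoints: 0.5, 1.25, 1.75, 2, 2.25, 2.5.
f(0.5) = 10/11, f(1.25) = 0.8, f(1.75) = 20/27, f(2) = 5/7, f(2.25) = 20/29, f(2.5) = 2/3.
Sum = Σ Δu_i · f(u_i).
Sum ≈ 1.95132.

1.95132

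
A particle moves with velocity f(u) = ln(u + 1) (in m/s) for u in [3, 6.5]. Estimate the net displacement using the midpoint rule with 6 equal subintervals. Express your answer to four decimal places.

Δu = (6.5 − 3)/6 = 7/12.
Midpoints: 79/24, 3.875, 107/24, 121/24, 5.625, 149/24.
f(79/24) ≈ 1.4567, f(3.875) ≈ 1.5841, f(107/24) ≈ 1.6971, f(121/24) ≈ 1.7987, f(5.625) ≈ 1.8909, f(149/24) ≈ 1.9752.
Sum = Δu · [f(79/24) + f(3.875) + f(107/24) + ...].
Sum ≈ 6.0682.

6.0682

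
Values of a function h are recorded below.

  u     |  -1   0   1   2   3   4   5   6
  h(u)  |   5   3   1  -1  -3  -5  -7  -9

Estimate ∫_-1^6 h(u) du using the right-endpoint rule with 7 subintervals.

Δu = 1.
Sum = 1·[3 + 1 + (-1) + (-3) + (-5) + (-7) + (-9)] = -21.

-21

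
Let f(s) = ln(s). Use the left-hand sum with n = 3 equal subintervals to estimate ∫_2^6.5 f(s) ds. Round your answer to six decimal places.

Δs = (6.5 − 2)/3 = 1.5.
Left endpoints: 2, 3.5, 5.
f(2) ≈ 0.693147, f(3.5) ≈ 1.252763, f(5) ≈ 1.609438.
Sum = Δs · [f(2) + f(3.5) + f(5)].
Sum ≈ 5.333022.

5.333022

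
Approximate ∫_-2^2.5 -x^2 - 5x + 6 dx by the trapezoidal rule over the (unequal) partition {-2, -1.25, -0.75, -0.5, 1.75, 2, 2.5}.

11.484375

Subinterval widths: 0.75, 0.5, 0.25, 2.25, 0.25, 0.5.
f(-2) = 12, f(-1.25) = 10.6875, f(-0.75) = 9.1875, f(-0.5) = 8.25, f(1.75) = -5.8125, f(2) = -8, f(2.5) = -12.75.
On each subinterval the trapezoid contributes (Δx_i/2)·[f(x_{i-1}) + f(x_i)].
Sum = 11.484375.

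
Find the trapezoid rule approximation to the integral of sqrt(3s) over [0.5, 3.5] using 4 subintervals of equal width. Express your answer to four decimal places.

Δs = (3.5 − 0.5)/4 = 0.75.
f(0.5) ≈ 1.2247, f(1.25) ≈ 1.9365, f(2) ≈ 2.4495, f(2.75) ≈ 2.8723, f(3.5) ≈ 3.2404.
T_4 = (Δs/2)·[f(s_0) + 2f(s_1) + 2f(s_2) + 2f(s_3) + f(s_4)].
Sum ≈ 7.1181.

7.1181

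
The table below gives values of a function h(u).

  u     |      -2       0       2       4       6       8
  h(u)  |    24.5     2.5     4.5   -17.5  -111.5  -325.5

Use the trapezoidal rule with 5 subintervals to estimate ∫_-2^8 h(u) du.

Δu = 2.
T_5 = (2/2)·[24.5 + 2·2.5 + 2·4.5 + 2·(-17.5) + 2·(-111.5) + (-325.5)] = -545.

-545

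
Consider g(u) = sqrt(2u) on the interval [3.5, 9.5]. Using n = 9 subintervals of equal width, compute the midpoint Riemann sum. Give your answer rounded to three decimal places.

Δu = (9.5 − 3.5)/9 = 2/3.
Midpoints: 23/6, 4.5, 31/6, 35/6, 6.5, 43/6, 47/6, 8.5, 55/6.
g(23/6) ≈ 2.769, g(4.5) ≈ 3.000, g(31/6) ≈ 3.215, g(35/6) ≈ 3.416, g(6.5) ≈ 3.606, g(43/6) ≈ 3.786, g(47/6) ≈ 3.958, g(8.5) ≈ 4.123, g(55/6) ≈ 4.282.
Sum = Δu · [g(23/6) + g(4.5) + g(31/6) + ...].
Sum ≈ 21.436.

21.436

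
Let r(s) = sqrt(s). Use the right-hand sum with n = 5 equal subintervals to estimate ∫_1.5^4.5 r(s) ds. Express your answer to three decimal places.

5.403

Δs = (4.5 − 1.5)/5 = 0.6.
Right endpoints: 2.1, 2.7, 3.3, 3.9, 4.5.
r(2.1) ≈ 1.449, r(2.7) ≈ 1.643, r(3.3) ≈ 1.817, r(3.9) ≈ 1.975, r(4.5) ≈ 2.121.
Sum = Δs · [r(2.1) + r(2.7) + r(3.3) + r(3.9) + r(4.5)].
Sum ≈ 5.403.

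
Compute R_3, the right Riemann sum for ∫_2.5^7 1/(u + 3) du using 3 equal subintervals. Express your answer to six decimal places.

Δu = (7 − 2.5)/3 = 1.5.
Right endpoints: 4, 5.5, 7.
f(4) = 1/7, f(5.5) = 2/17, f(7) = 0.1.
Sum = Δu · [f(4) + f(5.5) + f(7)].
Sum ≈ 0.540756.

0.540756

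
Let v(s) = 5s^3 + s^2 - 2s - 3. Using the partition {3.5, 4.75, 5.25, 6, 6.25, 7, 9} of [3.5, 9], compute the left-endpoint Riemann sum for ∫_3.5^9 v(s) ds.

5799.375

Subinterval widths: 1.25, 0.5, 0.75, 0.25, 0.75, 2.
Left endpoints: 3.5, 4.75, 5.25, 6, 6.25, 7.
v(3.5) = 216.625, v(4.75) = 545.921875, v(5.25) = 737.578125, v(6) = 1101, v(6.25) = 1244.265625, v(7) = 1747.
Sum = Σ Δs_i · v(s_i).
Sum = 5799.375.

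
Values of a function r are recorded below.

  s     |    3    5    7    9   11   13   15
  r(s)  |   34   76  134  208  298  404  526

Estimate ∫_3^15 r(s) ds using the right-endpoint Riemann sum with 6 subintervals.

3292

Δs = 2.
Sum = 2·[76 + 134 + 208 + 298 + 404 + 526] = 3292.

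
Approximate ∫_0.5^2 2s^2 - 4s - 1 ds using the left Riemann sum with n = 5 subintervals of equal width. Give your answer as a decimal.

-3.93

Δs = (2 − 0.5)/5 = 0.3.
Left endpoints: 0.5, 0.8, 1.1, 1.4, 1.7.
f(0.5) = -2.5, f(0.8) = -2.92, f(1.1) = -2.98, f(1.4) = -2.68, f(1.7) = -2.02.
Sum = Δs · [f(0.5) + f(0.8) + f(1.1) + f(1.4) + f(1.7)].
Sum = -3.93.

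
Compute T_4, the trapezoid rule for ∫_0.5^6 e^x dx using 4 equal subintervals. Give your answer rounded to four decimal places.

Δx = (6 − 0.5)/4 = 1.375.
f(0.5) ≈ 1.6487, f(1.875) ≈ 6.5208, f(3.25) ≈ 25.7903, f(4.625) ≈ 102.0028, f(6) ≈ 403.4288.
T_4 = (Δx/2)·[f(x_0) + 2f(x_1) + 2f(x_2) + 2f(x_3) + f(x_4)].
Sum ≈ 463.1724.

463.1724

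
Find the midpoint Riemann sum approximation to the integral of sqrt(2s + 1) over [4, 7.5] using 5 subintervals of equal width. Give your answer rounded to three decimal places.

Δs = (7.5 − 4)/5 = 0.7.
Midpoints: 4.35, 5.05, 5.75, 6.45, 7.15.
f(4.35) ≈ 3.114, f(5.05) ≈ 3.332, f(5.75) ≈ 3.536, f(6.45) ≈ 3.728, f(7.15) ≈ 3.912.
Sum = Δs · [f(4.35) + f(5.05) + f(5.75) + f(6.45) + f(7.15)].
Sum ≈ 12.335.

12.335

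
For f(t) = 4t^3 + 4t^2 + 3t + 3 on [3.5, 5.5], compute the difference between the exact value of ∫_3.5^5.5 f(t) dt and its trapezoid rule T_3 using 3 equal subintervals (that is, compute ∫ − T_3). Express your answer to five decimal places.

-8.59259

Exact integral: ∫_3.5^5.5 f(t) dt ≈ 962.6666667.
T_3 ≈ 971.2592593.
Error ≈ 962.6666667 − 971.2592593 ≈ -8.59259.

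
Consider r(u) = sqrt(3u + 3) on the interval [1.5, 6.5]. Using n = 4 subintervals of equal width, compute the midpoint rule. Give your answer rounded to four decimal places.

Δu = (6.5 − 1.5)/4 = 1.25.
Midpoints: 2.125, 3.375, 4.625, 5.875.
r(2.125) ≈ 3.0619, r(3.375) ≈ 3.6228, r(4.625) ≈ 4.1079, r(5.875) ≈ 4.5415.
Sum = Δu · [r(2.125) + r(3.375) + r(4.625) + r(5.875)].
Sum ≈ 19.1676.

19.1676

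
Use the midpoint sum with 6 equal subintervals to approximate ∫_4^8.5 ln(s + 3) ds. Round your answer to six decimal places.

9.966928

Δs = (8.5 − 4)/6 = 0.75.
Midpoints: 4.375, 5.125, 5.875, 6.625, 7.375, 8.125.
f(4.375) ≈ 1.998096, f(5.125) ≈ 2.094946, f(5.875) ≈ 2.183238, f(6.625) ≈ 2.264364, f(7.375) ≈ 2.339399, f(8.125) ≈ 2.409195.
Sum = Δs · [f(4.375) + f(5.125) + f(5.875) + ...].
Sum ≈ 9.966928.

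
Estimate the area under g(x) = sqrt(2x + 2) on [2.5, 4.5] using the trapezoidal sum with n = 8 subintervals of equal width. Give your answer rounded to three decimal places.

5.987

Δx = (4.5 − 2.5)/8 = 0.25.
g(2.5) ≈ 2.646, g(2.75) ≈ 2.739, g(3) ≈ 2.828, g(3.25) ≈ 2.915, g(3.5) ≈ 3.000, g(3.75) ≈ 3.082, g(4) ≈ 3.162, g(4.25) ≈ 3.240, g(4.5) ≈ 3.317.
T_8 = (Δx/2)·[g(x_0) + 2g(x_1) + ... + 2g(x_{7}) + g(x_8)].
Sum ≈ 5.987.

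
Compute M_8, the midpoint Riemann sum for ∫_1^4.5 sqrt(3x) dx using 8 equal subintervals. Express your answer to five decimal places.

Δx = (4.5 − 1)/8 = 0.4375.
Midpoints: 1.21875, 1.65625, 2.09375, 2.53125, 2.96875, 3.40625, 3.84375, 4.28125.
f(1.21875) ≈ 1.91213, f(1.65625) ≈ 2.22907, f(2.09375) ≈ 2.50624, f(2.53125) ≈ 2.75568, f(2.96875) ≈ 2.98433, f(3.40625) ≈ 3.19668, f(3.84375) ≈ 3.39577, f(4.28125) ≈ 3.58382.
Sum = Δx · [f(1.21875) + f(1.65625) + f(2.09375) + ...].
Sum ≈ 9.87163.

9.87163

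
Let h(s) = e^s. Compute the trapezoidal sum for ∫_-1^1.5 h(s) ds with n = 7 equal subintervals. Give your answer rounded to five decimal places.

Δs = (1.5 − (-1))/7 = 5/14.
h(-1) ≈ 0.36788, h(-9/14) ≈ 0.52579, h(-2/7) ≈ 0.75148, h(1/14) ≈ 1.07404, h(3/7) ≈ 1.53506, h(11/14) ≈ 2.19397, h(8/7) ≈ 3.13571, h(1.5) ≈ 4.48169.
T_7 = (Δs/2)·[h(s_0) + 2h(s_1) + ... + 2h(s_{6}) + h(s_7)].
Sum ≈ 4.15744.

4.15744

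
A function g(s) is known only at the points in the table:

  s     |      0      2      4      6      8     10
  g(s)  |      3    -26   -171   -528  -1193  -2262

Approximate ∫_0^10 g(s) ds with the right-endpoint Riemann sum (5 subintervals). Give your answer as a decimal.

-8360

Δs = 2.
Sum = 2·[(-26) + (-171) + (-528) + (-1193) + (-2262)] = -8360.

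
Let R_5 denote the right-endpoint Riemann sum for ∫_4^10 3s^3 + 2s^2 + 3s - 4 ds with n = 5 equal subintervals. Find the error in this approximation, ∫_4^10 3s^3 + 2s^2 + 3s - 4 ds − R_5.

Exact integral: ∫_4^10 f(s) ds = 8034.
R_5 = 9924.
Error = 8034 − 9924 = -1890.

-1890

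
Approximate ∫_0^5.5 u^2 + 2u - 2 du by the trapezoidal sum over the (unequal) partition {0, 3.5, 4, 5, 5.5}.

Subinterval widths: 3.5, 0.5, 1, 0.5.
f(0) = -2, f(3.5) = 17.25, f(4) = 22, f(5) = 33, f(5.5) = 39.25.
On each subinterval the trapezoid contributes (Δu_i/2)·[f(u_{i-1}) + f(u_i)].
Sum = 82.0625.

82.0625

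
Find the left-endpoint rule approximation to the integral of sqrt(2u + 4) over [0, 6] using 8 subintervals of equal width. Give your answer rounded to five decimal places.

17.90499

Δu = (6 − 0)/8 = 0.75.
Left endpoints: 0, 0.75, 1.5, 2.25, 3, 3.75, 4.5, 5.25.
f(0) ≈ 2.00000, f(0.75) ≈ 2.34521, f(1.5) ≈ 2.64575, f(2.25) ≈ 2.91548, f(3) ≈ 3.16228, f(3.75) ≈ 3.39116, f(4.5) ≈ 3.60555, f(5.25) ≈ 3.80789.
Sum = Δu · [f(0) + f(0.75) + f(1.5) + ...].
Sum ≈ 17.90499.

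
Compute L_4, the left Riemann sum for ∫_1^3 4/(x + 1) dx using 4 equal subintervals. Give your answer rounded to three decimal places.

3.038

Δx = (3 − 1)/4 = 0.5.
Left endpoints: 1, 1.5, 2, 2.5.
f(1) = 2, f(1.5) = 1.6, f(2) = 4/3, f(2.5) = 8/7.
Sum = Δx · [f(1) + f(1.5) + f(2) + f(2.5)].
Sum ≈ 3.038.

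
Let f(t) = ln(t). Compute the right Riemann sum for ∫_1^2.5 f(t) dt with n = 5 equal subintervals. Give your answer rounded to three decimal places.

Δt = (2.5 − 1)/5 = 0.3.
Right endpoints: 1.3, 1.6, 1.9, 2.2, 2.5.
f(1.3) ≈ 0.262, f(1.6) ≈ 0.470, f(1.9) ≈ 0.642, f(2.2) ≈ 0.788, f(2.5) ≈ 0.916.
Sum = Δt · [f(1.3) + f(1.6) + f(1.9) + f(2.2) + f(2.5)].
Sum ≈ 0.924.

0.924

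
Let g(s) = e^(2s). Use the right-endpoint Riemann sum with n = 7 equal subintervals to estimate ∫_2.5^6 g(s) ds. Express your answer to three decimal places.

128619.751

Δs = (6 − 2.5)/7 = 0.5.
Right endpoints: 3, 3.5, 4, 4.5, 5, 5.5, 6.
g(3) ≈ 403.429, g(3.5) ≈ 1096.633, g(4) ≈ 2980.958, g(4.5) ≈ 8103.084, g(5) ≈ 22026.466, g(5.5) ≈ 59874.142, g(6) ≈ 162754.791.
Sum = Δs · [g(3) + g(3.5) + g(4) + ...].
Sum ≈ 128619.751.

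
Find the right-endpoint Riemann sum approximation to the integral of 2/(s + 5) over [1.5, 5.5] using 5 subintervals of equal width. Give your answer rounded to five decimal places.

0.91381

Δs = (5.5 − 1.5)/5 = 0.8.
Right endpoints: 2.3, 3.1, 3.9, 4.7, 5.5.
f(2.3) = 20/73, f(3.1) = 20/81, f(3.9) = 20/89, f(4.7) = 20/97, f(5.5) = 4/21.
Sum = Δs · [f(2.3) + f(3.1) + f(3.9) + f(4.7) + f(5.5)].
Sum ≈ 0.91381.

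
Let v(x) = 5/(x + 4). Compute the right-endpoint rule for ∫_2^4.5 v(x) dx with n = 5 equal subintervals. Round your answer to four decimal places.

1.6817

Δx = (4.5 − 2)/5 = 0.5.
Right endpoints: 2.5, 3, 3.5, 4, 4.5.
v(2.5) = 10/13, v(3) = 5/7, v(3.5) = 2/3, v(4) = 0.625, v(4.5) = 10/17.
Sum = Δx · [v(2.5) + v(3) + v(3.5) + v(4) + v(4.5)].
Sum ≈ 1.6817.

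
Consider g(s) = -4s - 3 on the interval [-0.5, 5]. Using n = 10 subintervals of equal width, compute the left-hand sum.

-59.95

Δs = (5 − (-0.5))/10 = 0.55.
Left endpoints: -0.5, 0.05, 0.6, 1.15, 1.7, 2.25, 2.8, 3.35, 3.9, 4.45.
g(-0.5) = -1, g(0.05) = -3.2, g(0.6) = -5.4, g(1.15) = -7.6, g(1.7) = -9.8, g(2.25) = -12, g(2.8) = -14.2, g(3.35) = -16.4, g(3.9) = -18.6, g(4.45) = -20.8.
Sum = Δs · [g(-0.5) + g(0.05) + g(0.6) + ...].
Sum = -59.95.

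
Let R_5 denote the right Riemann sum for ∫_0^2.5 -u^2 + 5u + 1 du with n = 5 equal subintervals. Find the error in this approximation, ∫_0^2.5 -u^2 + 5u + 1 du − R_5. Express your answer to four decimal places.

Exact integral: ∫_0^2.5 f(u) du ≈ 12.916667.
R_5 = 14.375.
Error ≈ 12.916667 − 14.375 ≈ -1.4583.

-1.4583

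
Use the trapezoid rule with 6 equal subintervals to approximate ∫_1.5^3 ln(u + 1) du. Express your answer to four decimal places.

1.7537

Δu = (3 − 1.5)/6 = 0.25.
f(1.5) ≈ 0.9163, f(1.75) ≈ 1.0116, f(2) ≈ 1.0986, f(2.25) ≈ 1.1787, f(2.5) ≈ 1.2528, f(2.75) ≈ 1.3218, f(3) ≈ 1.3863.
T_6 = (Δu/2)·[f(u_0) + 2f(u_1) + ... + 2f(u_{5}) + f(u_6)].
Sum ≈ 1.7537.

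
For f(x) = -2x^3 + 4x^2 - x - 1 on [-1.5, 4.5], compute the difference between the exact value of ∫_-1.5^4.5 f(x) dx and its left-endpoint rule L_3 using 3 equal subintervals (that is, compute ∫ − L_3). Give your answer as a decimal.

Exact integral: ∫_-1.5^4.5 f(x) dx = -91.5.
L_3 = 11.5.
Error = -91.5 − 11.5 = -103.

-103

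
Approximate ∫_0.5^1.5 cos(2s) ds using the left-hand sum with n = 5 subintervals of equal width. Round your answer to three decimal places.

-0.192

Δs = (1.5 − 0.5)/5 = 0.2.
Left endpoints: 0.5, 0.7, 0.9, 1.1, 1.3.
f(0.5) ≈ 0.540, f(0.7) ≈ 0.170, f(0.9) ≈ -0.227, f(1.1) ≈ -0.589, f(1.3) ≈ -0.857.
Sum = Δs · [f(0.5) + f(0.7) + f(0.9) + f(1.1) + f(1.3)].
Sum ≈ -0.192.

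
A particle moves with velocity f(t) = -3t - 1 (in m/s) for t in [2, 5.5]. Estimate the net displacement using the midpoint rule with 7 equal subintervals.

Δt = (5.5 − 2)/7 = 0.5.
Midpoints: 2.25, 2.75, 3.25, 3.75, 4.25, 4.75, 5.25.
f(2.25) = -7.75, f(2.75) = -9.25, f(3.25) = -10.75, f(3.75) = -12.25, f(4.25) = -13.75, f(4.75) = -15.25, f(5.25) = -16.75.
Sum = Δt · [f(2.25) + f(2.75) + f(3.25) + ...].
Sum = -42.875.

-42.875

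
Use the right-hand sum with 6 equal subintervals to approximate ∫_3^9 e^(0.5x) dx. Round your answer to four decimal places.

Δx = (9 − 3)/6 = 1.
Right endpoints: 4, 5, 6, 7, 8, 9.
f(4) ≈ 7.3891, f(5) ≈ 12.1825, f(6) ≈ 20.0855, f(7) ≈ 33.1155, f(8) ≈ 54.5982, f(9) ≈ 90.0171.
Sum = Δx · [f(4) + f(5) + f(6) + ...].
Sum ≈ 217.3878.

217.3878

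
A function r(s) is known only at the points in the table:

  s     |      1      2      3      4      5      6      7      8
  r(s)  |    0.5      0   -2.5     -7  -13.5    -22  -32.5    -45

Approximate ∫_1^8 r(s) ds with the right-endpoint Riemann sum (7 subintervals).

-122.5

Δs = 1.
Sum = 1·[0 + (-2.5) + (-7) + (-13.5) + (-22) + (-32.5) + (-45)] = -122.5.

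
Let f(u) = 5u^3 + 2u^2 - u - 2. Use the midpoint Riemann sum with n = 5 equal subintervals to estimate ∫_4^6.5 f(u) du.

2029.4140625

Δu = (6.5 − 4)/5 = 0.5.
Midpoints: 4.25, 4.75, 5.25, 5.75, 6.25.
f(4.25) = 413.703125, f(4.75) = 574.234375, f(5.25) = 771.390625, f(5.75) = 1008.921875, f(6.25) = 1290.578125.
Sum = Δu · [f(4.25) + f(4.75) + f(5.25) + f(5.75) + f(6.25)].
Sum = 2029.4140625.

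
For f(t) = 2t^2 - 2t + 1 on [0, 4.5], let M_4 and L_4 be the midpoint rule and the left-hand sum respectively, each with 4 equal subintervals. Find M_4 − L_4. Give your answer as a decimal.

14.87109375

M_4 = 44.05078125.
L_4 = 29.1796875.
M_4 − L_4 = 14.87109375.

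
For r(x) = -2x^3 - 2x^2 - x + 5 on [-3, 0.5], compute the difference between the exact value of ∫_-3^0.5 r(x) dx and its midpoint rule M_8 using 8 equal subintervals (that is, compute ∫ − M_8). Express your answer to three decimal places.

0.307

Exact integral: ∫_-3^0.5 r(x) dx ≈ 44.26042.
M_8 ≈ 43.95337.
Error ≈ 44.26042 − 43.95337 ≈ 0.307.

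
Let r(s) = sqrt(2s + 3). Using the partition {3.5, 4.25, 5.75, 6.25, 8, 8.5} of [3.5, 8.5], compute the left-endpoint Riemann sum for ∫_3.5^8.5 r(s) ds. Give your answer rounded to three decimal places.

18.432

Subinterval widths: 0.75, 1.5, 0.5, 1.75, 0.5.
Left endpoints: 3.5, 4.25, 5.75, 6.25, 8.
r(3.5) ≈ 3.162, r(4.25) ≈ 3.391, r(5.75) ≈ 3.808, r(6.25) ≈ 3.937, r(8) ≈ 4.359.
Sum = Σ Δs_i · r(s_i).
Sum ≈ 18.432.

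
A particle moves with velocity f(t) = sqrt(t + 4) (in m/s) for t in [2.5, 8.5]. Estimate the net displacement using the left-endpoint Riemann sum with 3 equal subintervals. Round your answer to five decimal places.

17.41071

Δt = (8.5 − 2.5)/3 = 2.
Left endpoints: 2.5, 4.5, 6.5.
f(2.5) ≈ 2.54951, f(4.5) ≈ 2.91548, f(6.5) ≈ 3.24037.
Sum = Δt · [f(2.5) + f(4.5) + f(6.5)].
Sum ≈ 17.41071.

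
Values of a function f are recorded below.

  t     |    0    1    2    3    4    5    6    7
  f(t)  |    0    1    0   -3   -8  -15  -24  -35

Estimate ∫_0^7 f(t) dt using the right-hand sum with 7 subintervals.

-84

Δt = 1.
Sum = 1·[1 + 0 + (-3) + (-8) + (-15) + (-24) + (-35)] = -84.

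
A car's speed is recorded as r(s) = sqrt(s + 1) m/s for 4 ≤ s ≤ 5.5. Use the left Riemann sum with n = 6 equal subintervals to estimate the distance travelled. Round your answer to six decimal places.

3.554992

Δs = (5.5 − 4)/6 = 0.25.
Left endpoints: 4, 4.25, 4.5, 4.75, 5, 5.25.
r(4) ≈ 2.236068, r(4.25) ≈ 2.291288, r(4.5) ≈ 2.345208, r(4.75) ≈ 2.397916, r(5) ≈ 2.449490, r(5.25) ≈ 2.500000.
Sum = Δs · [r(4) + r(4.25) + r(4.5) + ...].
Sum ≈ 3.554992.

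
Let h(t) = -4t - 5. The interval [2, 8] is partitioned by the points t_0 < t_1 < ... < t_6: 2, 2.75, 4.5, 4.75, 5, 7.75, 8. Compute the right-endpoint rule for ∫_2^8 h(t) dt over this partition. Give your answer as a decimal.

Subinterval widths: 0.75, 1.75, 0.25, 0.25, 2.75, 0.25.
Right endpoints: 2.75, 4.5, 4.75, 5, 7.75, 8.
h(2.75) = -16, h(4.5) = -23, h(4.75) = -24, h(5) = -25, h(7.75) = -36, h(8) = -37.
Sum = Σ Δt_i · h(t_i).
Sum = -172.75.

-172.75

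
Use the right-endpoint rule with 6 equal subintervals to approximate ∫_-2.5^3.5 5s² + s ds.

123.5

Δs = (3.5 − (-2.5))/6 = 1.
Right endpoints: -1.5, -0.5, 0.5, 1.5, 2.5, 3.5.
f(-1.5) = 9.75, f(-0.5) = 0.75, f(0.5) = 1.75, f(1.5) = 12.75, f(2.5) = 33.75, f(3.5) = 64.75.
Sum = Δs · [f(-1.5) + f(-0.5) + f(0.5) + ...].
Sum = 123.5.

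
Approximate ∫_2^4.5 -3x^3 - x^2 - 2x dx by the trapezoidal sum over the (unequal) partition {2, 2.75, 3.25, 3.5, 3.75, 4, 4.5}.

Subinterval widths: 0.75, 0.5, 0.25, 0.25, 0.25, 0.5.
f(2) = -32, f(2.75) = -75.453125, f(3.25) = -120.046875, f(3.5) = -147.875, f(3.75) = -179.765625, f(4) = -216, f(4.5) = -302.625.
On each subinterval the trapezoid contributes (Δx_i/2)·[f(x_{i-1}) + f(x_i)].
Sum = -342.7421875.

-342.7421875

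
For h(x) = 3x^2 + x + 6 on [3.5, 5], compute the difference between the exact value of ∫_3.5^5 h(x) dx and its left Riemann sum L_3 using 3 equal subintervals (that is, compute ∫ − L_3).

9.75

Exact integral: ∫_3.5^5 h(x) dx = 97.5.
L_3 = 87.75.
Error = 97.5 − 87.75 = 9.75.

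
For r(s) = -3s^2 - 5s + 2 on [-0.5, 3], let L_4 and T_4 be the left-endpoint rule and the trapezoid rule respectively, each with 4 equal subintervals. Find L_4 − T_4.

L_4 = -24.19921875.
T_4 = -43.33984375.
L_4 − T_4 = 19.140625.

19.140625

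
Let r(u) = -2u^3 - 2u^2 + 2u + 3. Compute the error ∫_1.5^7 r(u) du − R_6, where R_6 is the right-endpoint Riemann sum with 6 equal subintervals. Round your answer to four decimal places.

Exact integral: ∫_1.5^7 r(u) du ≈ -1361.135417.
R_6 ≈ -1731.452836.
Error ≈ -1361.135417 − (-1731.452836) ≈ 370.3174.

370.3174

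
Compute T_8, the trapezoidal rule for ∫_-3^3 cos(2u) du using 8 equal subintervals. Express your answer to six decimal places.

Δu = (3 − (-3))/8 = 0.75.
f(-3) ≈ 0.960170, f(-2.25) ≈ -0.210796, f(-1.5) ≈ -0.989992, f(-0.75) ≈ 0.070737, f(0) ≈ 1.000000, f(0.75) ≈ 0.070737, f(1.5) ≈ -0.989992, f(2.25) ≈ -0.210796, f(3) ≈ 0.960170.
T_8 = (Δu/2)·[f(u_0) + 2f(u_1) + ... + 2f(u_{7}) + f(u_8)].
Sum ≈ -0.224949.

-0.224949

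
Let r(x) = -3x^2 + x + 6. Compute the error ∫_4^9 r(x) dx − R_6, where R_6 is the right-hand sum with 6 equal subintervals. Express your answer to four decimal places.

80.9028

Exact integral: ∫_4^9 r(x) dx = -602.5.
R_6 ≈ -683.402778.
Error ≈ -602.5 − (-683.402778) ≈ 80.9028.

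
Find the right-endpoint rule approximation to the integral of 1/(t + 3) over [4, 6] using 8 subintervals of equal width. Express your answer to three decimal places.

0.247

Δt = (6 − 4)/8 = 0.25.
Right endpoints: 4.25, 4.5, 4.75, 5, 5.25, 5.5, 5.75, 6.
f(4.25) = 4/29, f(4.5) = 2/15, f(4.75) = 4/31, f(5) = 0.125, f(5.25) = 4/33, f(5.5) = 2/17, f(5.75) = 4/35, f(6) = 1/9.
Sum = Δt · [f(4.25) + f(4.5) + f(4.75) + ...].
Sum ≈ 0.247.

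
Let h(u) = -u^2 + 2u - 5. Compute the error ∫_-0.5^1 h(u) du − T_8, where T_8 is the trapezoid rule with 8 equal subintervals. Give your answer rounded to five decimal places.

Exact integral: ∫_-0.5^1 h(u) du = -7.125.
T_8 ≈ -7.1337891.
Error ≈ -7.125 − (-7.1337891) ≈ 0.00879.

0.00879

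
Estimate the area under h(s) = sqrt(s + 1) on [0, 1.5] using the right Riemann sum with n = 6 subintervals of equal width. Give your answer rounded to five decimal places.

2.04025

Δs = (1.5 − 0)/6 = 0.25.
Right endpoints: 0.25, 0.5, 0.75, 1, 1.25, 1.5.
h(0.25) ≈ 1.11803, h(0.5) ≈ 1.22474, h(0.75) ≈ 1.32288, h(1) ≈ 1.41421, h(1.25) ≈ 1.50000, h(1.5) ≈ 1.58114.
Sum = Δs · [h(0.25) + h(0.5) + h(0.75) + ...].
Sum ≈ 2.04025.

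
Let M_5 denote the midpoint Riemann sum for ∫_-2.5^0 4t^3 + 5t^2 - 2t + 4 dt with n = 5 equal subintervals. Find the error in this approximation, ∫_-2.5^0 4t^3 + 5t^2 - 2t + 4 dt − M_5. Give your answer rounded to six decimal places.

Exact integral: ∫_-2.5^0 f(t) dt ≈ 3.22916667.
M_5 = 3.75.
Error ≈ 3.22916667 − 3.75 ≈ -0.520833.

-0.520833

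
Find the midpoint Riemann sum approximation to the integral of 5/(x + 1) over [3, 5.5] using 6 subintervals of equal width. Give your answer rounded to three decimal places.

2.426

Δx = (5.5 − 3)/6 = 5/12.
Midpoints: 77/24, 3.625, 97/24, 107/24, 4.875, 127/24.
f(77/24) = 120/101, f(3.625) = 40/37, f(97/24) = 120/121, f(107/24) = 120/131, f(4.875) = 40/47, f(127/24) = 120/151.
Sum = Δx · [f(77/24) + f(3.625) + f(97/24) + ...].
Sum ≈ 2.426.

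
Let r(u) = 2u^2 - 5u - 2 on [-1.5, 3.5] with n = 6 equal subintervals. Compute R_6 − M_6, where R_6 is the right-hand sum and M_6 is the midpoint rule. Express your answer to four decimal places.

R_6 ≈ -5.092593.
M_6 ≈ -4.745370.
R_6 − M_6 ≈ -0.3472.

-0.3472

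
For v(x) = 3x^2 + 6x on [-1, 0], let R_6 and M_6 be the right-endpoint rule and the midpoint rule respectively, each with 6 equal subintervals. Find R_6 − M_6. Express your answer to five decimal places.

R_6 ≈ -1.7361111.
M_6 ≈ -2.0069444.
R_6 − M_6 ≈ 0.27083.

0.27083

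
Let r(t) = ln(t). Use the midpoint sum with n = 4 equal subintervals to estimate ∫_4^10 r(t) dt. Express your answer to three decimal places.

11.495

Δt = (10 − 4)/4 = 1.5.
Midpoints: 4.75, 6.25, 7.75, 9.25.
r(4.75) ≈ 1.558, r(6.25) ≈ 1.833, r(7.75) ≈ 2.048, r(9.25) ≈ 2.225.
Sum = Δt · [r(4.75) + r(6.25) + r(7.75) + r(9.25)].
Sum ≈ 11.495.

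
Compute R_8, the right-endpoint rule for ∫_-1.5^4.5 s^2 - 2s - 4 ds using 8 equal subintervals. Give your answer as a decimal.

-7.6875

Δs = (4.5 − (-1.5))/8 = 0.75.
Right endpoints: -0.75, 0, 0.75, 1.5, 2.25, 3, 3.75, 4.5.
f(-0.75) = -1.9375, f(0) = -4, f(0.75) = -4.9375, f(1.5) = -4.75, f(2.25) = -3.4375, f(3) = -1, f(3.75) = 2.5625, f(4.5) = 7.25.
Sum = Δs · [f(-0.75) + f(0) + f(0.75) + ...].
Sum = -7.6875.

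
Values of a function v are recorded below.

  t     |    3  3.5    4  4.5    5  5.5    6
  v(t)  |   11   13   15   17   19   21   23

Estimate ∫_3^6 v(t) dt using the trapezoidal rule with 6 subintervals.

51

Δt = 0.5.
T_6 = (0.5/2)·[11 + 2·13 + 2·15 + 2·17 + 2·19 + 2·21 + 23] = 51.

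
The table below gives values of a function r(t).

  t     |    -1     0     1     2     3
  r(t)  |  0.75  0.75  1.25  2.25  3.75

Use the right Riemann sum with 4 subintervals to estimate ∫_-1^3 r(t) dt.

8

Δt = 1.
Sum = 1·[0.75 + 1.25 + 2.25 + 3.75] = 8.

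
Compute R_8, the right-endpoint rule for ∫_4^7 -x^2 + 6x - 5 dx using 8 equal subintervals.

-11.8828125

Δx = (7 − 4)/8 = 0.375.
Right endpoints: 4.375, 4.75, 5.125, 5.5, 5.875, 6.25, 6.625, 7.
f(4.375) = 2.109375, f(4.75) = 0.9375, f(5.125) = -0.515625, f(5.5) = -2.25, f(5.875) = -4.265625, f(6.25) = -6.5625, f(6.625) = -9.140625, f(7) = -12.
Sum = Δx · [f(4.375) + f(4.75) + f(5.125) + ...].
Sum = -11.8828125.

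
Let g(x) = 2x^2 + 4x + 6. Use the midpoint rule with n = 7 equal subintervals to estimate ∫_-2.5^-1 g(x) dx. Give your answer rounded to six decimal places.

8.238520

Δx = (-1 − (-2.5))/7 = 3/14.
Midpoints: -67/28, -61/28, -55/28, -1.75, -43/28, -37/28, -31/28.
g(-67/28) = 3089/392, g(-61/28) = 2657/392, g(-55/28) = 2297/392, g(-1.75) = 5.125, g(-43/28) = 1793/392, g(-37/28) = 1649/392, g(-31/28) = 1577/392.
Sum = Δx · [g(-67/28) + g(-61/28) + g(-55/28) + ...].
Sum ≈ 8.238520.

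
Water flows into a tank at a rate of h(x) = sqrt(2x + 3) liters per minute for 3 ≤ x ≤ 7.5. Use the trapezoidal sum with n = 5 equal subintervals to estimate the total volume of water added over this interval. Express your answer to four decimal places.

16.4493

Δx = (7.5 − 3)/5 = 0.9.
h(3) ≈ 3.0000, h(3.9) ≈ 3.2863, h(4.8) ≈ 3.5496, h(5.7) ≈ 3.7947, h(6.6) ≈ 4.0249, h(7.5) ≈ 4.2426.
T_5 = (Δx/2)·[h(x_0) + 2h(x_1) + ... + 2h(x_{4}) + h(x_5)].
Sum ≈ 16.4493.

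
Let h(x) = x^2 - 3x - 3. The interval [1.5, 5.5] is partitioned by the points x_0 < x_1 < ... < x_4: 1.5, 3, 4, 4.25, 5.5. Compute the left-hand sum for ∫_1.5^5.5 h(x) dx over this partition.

-7.734375

Subinterval widths: 1.5, 1, 0.25, 1.25.
Left endpoints: 1.5, 3, 4, 4.25.
h(1.5) = -5.25, h(3) = -3, h(4) = 1, h(4.25) = 2.3125.
Sum = Σ Δx_i · h(x_i).
Sum = -7.734375.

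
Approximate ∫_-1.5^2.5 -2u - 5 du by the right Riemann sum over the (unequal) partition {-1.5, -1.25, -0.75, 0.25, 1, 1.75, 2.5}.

-27

Subinterval widths: 0.25, 0.5, 1, 0.75, 0.75, 0.75.
Right endpoints: -1.25, -0.75, 0.25, 1, 1.75, 2.5.
f(-1.25) = -2.5, f(-0.75) = -3.5, f(0.25) = -5.5, f(1) = -7, f(1.75) = -8.5, f(2.5) = -10.
Sum = Σ Δu_i · f(u_i).
Sum = -27.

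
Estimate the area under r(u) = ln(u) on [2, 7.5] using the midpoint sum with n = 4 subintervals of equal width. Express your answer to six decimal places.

8.253422

Δu = (7.5 − 2)/4 = 1.375.
Midpoints: 2.6875, 4.0625, 5.4375, 6.8125.
r(2.6875) ≈ 0.988611, r(4.0625) ≈ 1.401799, r(5.4375) ≈ 1.693319, r(6.8125) ≈ 1.918759.
Sum = Δu · [r(2.6875) + r(4.0625) + r(5.4375) + r(6.8125)].
Sum ≈ 8.253422.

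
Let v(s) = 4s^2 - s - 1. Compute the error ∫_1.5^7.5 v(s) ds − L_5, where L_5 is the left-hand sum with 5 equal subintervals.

Exact integral: ∫_1.5^7.5 v(s) ds = 525.
L_5 = 404.76.
Error = 525 − 404.76 = 120.24.

120.24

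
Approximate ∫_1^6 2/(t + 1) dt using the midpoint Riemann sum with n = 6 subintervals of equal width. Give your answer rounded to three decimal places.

2.493

Δt = (6 − 1)/6 = 5/6.
Midpoints: 17/12, 2.25, 37/12, 47/12, 4.75, 67/12.
f(17/12) = 24/29, f(2.25) = 8/13, f(37/12) = 24/49, f(47/12) = 24/59, f(4.75) = 8/23, f(67/12) = 24/79.
Sum = Δt · [f(17/12) + f(2.25) + f(37/12) + ...].
Sum ≈ 2.493.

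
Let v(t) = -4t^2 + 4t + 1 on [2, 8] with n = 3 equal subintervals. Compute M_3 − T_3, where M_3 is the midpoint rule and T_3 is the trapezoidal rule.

M_3 = -538.
T_3 = -562.
M_3 − T_3 = 24.

24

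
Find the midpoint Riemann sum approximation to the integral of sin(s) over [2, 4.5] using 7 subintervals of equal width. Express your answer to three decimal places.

-0.206

Δs = (4.5 − 2)/7 = 5/14.
Midpoints: 61/28, 71/28, 81/28, 3.25, 101/28, 111/28, 121/28.
f(61/28) ≈ 0.821, f(71/28) ≈ 0.569, f(81/28) ≈ 0.246, f(3.25) ≈ -0.108, f(101/28) ≈ -0.449, f(111/28) ≈ -0.733, f(121/28) ≈ -0.925.
Sum = Δs · [f(61/28) + f(71/28) + f(81/28) + ...].
Sum ≈ -0.206.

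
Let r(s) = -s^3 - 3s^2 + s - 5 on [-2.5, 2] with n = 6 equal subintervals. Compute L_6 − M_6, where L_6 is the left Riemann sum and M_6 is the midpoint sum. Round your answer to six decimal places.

L_6 = -37.79296875.
M_6 ≈ -41.00976562.
L_6 − M_6 ≈ 3.216797.

3.216797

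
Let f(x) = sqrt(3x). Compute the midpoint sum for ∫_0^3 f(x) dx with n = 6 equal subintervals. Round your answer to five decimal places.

6.03208

Δx = (3 − 0)/6 = 0.5.
Midpoints: 0.25, 0.75, 1.25, 1.75, 2.25, 2.75.
f(0.25) ≈ 0.86603, f(0.75) ≈ 1.50000, f(1.25) ≈ 1.93649, f(1.75) ≈ 2.29129, f(2.25) ≈ 2.59808, f(2.75) ≈ 2.87228.
Sum = Δx · [f(0.25) + f(0.75) + f(1.25) + ...].
Sum ≈ 6.03208.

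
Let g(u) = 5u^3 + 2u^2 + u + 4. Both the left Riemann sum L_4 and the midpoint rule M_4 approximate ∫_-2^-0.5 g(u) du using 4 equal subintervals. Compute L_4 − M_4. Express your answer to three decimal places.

L_4 ≈ -17.39355.
M_4 ≈ -10.25244.
L_4 − M_4 ≈ -7.141.

-7.141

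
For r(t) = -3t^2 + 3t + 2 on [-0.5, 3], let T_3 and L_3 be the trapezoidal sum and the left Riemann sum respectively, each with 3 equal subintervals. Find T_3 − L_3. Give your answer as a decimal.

T_3 ≈ -9.38194.
L_3 ≈ -0.19444.
T_3 − L_3 = -9.1875.

-9.1875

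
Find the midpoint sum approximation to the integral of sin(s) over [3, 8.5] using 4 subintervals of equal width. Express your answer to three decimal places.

Δs = (8.5 − 3)/4 = 1.375.
Midpoints: 3.6875, 5.0625, 6.4375, 7.8125.
f(3.6875) ≈ -0.519, f(5.0625) ≈ -0.939, f(6.4375) ≈ 0.154, f(7.8125) ≈ 0.999.
Sum = Δs · [f(3.6875) + f(5.0625) + f(6.4375) + f(7.8125)].
Sum ≈ -0.420.

-0.420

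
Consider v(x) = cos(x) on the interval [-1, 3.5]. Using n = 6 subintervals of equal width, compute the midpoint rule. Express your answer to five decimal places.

0.50238

Δx = (3.5 − (-1))/6 = 0.75.
Midpoints: -0.625, 0.125, 0.875, 1.625, 2.375, 3.125.
v(-0.625) ≈ 0.81096, v(0.125) ≈ 0.99220, v(0.875) ≈ 0.64100, v(1.625) ≈ -0.05418, v(2.375) ≈ -0.72028, v(3.125) ≈ -0.99986.
Sum = Δx · [v(-0.625) + v(0.125) + v(0.875) + ...].
Sum ≈ 0.50238.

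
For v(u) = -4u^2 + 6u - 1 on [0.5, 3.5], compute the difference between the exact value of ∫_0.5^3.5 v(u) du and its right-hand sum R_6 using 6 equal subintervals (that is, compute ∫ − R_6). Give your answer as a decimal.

8

Exact integral: ∫_0.5^3.5 v(u) du = -24.
R_6 = -32.
Error = -24 − (-32) = 8.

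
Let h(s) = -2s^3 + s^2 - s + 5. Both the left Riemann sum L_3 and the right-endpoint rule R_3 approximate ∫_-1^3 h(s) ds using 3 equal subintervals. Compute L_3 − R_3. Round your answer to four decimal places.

69.3333

L_3 ≈ 14.074074.
R_3 ≈ -55.259259.
L_3 − R_3 ≈ 69.3333.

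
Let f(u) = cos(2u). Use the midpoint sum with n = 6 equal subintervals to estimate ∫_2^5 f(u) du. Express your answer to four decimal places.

0.1110

Δu = (5 − 2)/6 = 0.5.
Midpoints: 2.25, 2.75, 3.25, 3.75, 4.25, 4.75.
f(2.25) ≈ -0.2108, f(2.75) ≈ 0.7087, f(3.25) ≈ 0.9766, f(3.75) ≈ 0.3466, f(4.25) ≈ -0.6020, f(4.75) ≈ -0.9972.
Sum = Δu · [f(2.25) + f(2.75) + f(3.25) + ...].
Sum ≈ 0.1110.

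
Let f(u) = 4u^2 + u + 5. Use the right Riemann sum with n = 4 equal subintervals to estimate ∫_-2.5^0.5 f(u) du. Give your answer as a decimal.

26.25

Δu = (0.5 − (-2.5))/4 = 0.75.
Right endpoints: -1.75, -1, -0.25, 0.5.
f(-1.75) = 15.5, f(-1) = 8, f(-0.25) = 5, f(0.5) = 6.5.
Sum = Δu · [f(-1.75) + f(-1) + f(-0.25) + f(0.5)].
Sum = 26.25.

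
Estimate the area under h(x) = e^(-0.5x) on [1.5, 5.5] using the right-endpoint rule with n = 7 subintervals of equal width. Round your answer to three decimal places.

Δx = (5.5 − 1.5)/7 = 4/7.
Right endpoints: 29/14, 37/14, 45/14, 53/14, 61/14, 69/14, 5.5.
h(29/14) ≈ 0.355, h(37/14) ≈ 0.267, h(45/14) ≈ 0.200, h(53/14) ≈ 0.151, h(61/14) ≈ 0.113, h(69/14) ≈ 0.085, h(5.5) ≈ 0.064.
Sum = Δx · [h(29/14) + h(37/14) + h(45/14) + ...].
Sum ≈ 0.706.

0.706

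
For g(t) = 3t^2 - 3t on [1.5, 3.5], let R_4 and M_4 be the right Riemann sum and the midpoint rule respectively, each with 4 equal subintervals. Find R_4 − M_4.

R_4 = 30.75.
M_4 = 24.375.
R_4 − M_4 = 6.375.

6.375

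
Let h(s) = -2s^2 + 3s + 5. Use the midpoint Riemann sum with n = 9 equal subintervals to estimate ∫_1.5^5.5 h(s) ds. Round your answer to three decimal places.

Δs = (5.5 − 1.5)/9 = 4/9.
Midpoints: 31/18, 13/6, 47/18, 55/18, 3.5, 71/18, 79/18, 29/6, 95/18.
h(31/18) = 343/81, h(13/6) = 19/9, h(47/18) = -65/81, h(55/18) = -365/81, h(3.5) = -9, h(71/18) = -1157/81, h(79/18) = -1649/81, h(29/6) = -245/9, h(95/18) = -2825/81.
Sum = Δs · [h(31/18) + h(13/6) + h(47/18) + ...].
Sum ≈ -46.535.

-46.535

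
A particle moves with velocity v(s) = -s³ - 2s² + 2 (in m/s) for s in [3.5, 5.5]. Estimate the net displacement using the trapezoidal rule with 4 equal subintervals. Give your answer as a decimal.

-270.875

Δs = (5.5 − 3.5)/4 = 0.5.
v(3.5) = -65.375, v(4) = -94, v(4.5) = -129.625, v(5) = -173, v(5.5) = -224.875.
T_4 = (Δs/2)·[v(s_0) + 2v(s_1) + 2v(s_2) + 2v(s_3) + v(s_4)].
Sum = -270.875.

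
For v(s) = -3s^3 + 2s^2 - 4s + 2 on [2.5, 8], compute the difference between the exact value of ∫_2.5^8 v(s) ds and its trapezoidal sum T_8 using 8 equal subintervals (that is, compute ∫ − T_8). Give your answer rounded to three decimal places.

Exact integral: ∫_2.5^8 v(s) ds ≈ -2816.28646.
T_8 ≈ -2835.89185.
Error ≈ -2816.28646 − (-2835.89185) ≈ 19.605.

19.605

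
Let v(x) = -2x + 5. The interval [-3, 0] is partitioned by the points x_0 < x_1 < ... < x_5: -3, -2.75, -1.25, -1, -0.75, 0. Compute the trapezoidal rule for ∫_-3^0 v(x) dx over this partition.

24

Subinterval widths: 0.25, 1.5, 0.25, 0.25, 0.75.
v(-3) = 11, v(-2.75) = 10.5, v(-1.25) = 7.5, v(-1) = 7, v(-0.75) = 6.5, v(0) = 5.
On each subinterval the trapezoid contributes (Δx_i/2)·[v(x_{i-1}) + v(x_i)].
Sum = 24.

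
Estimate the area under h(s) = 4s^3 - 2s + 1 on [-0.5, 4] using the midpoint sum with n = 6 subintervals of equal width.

Δs = (4 − (-0.5))/6 = 0.75.
Midpoints: -0.125, 0.625, 1.375, 2.125, 2.875, 3.625.
h(-0.125) = 1.2421875, h(0.625) = 0.7265625, h(1.375) = 8.6484375, h(2.125) = 35.1328125, h(2.875) = 90.3046875, h(3.625) = 184.2890625.
Sum = Δs · [h(-0.125) + h(0.625) + h(1.375) + ...].
Sum = 240.2578125.

240.2578125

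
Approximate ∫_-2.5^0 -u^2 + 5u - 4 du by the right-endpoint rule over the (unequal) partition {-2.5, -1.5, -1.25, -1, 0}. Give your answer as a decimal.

-23.203125

Subinterval widths: 1, 0.25, 0.25, 1.
Right endpoints: -1.5, -1.25, -1, 0.
f(-1.5) = -13.75, f(-1.25) = -11.8125, f(-1) = -10, f(0) = -4.
Sum = Σ Δu_i · f(u_i).
Sum = -23.203125.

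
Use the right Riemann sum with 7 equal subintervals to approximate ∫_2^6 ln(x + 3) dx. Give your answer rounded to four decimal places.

7.8934

Δx = (6 − 2)/7 = 4/7.
Right endpoints: 18/7, 22/7, 26/7, 30/7, 34/7, 38/7, 6.
f(18/7) ≈ 1.7177, f(22/7) ≈ 1.8153, f(26/7) ≈ 1.9042, f(30/7) ≈ 1.9859, f(34/7) ≈ 2.0614, f(38/7) ≈ 2.1316, f(6) ≈ 2.1972.
Sum = Δx · [f(18/7) + f(22/7) + f(26/7) + ...].
Sum ≈ 7.8934.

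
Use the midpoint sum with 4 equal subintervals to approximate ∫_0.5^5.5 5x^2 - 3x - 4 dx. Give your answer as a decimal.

208.828125

Δx = (5.5 − 0.5)/4 = 1.25.
Midpoints: 1.125, 2.375, 3.625, 4.875.
f(1.125) = -1.046875, f(2.375) = 17.078125, f(3.625) = 50.828125, f(4.875) = 100.203125.
Sum = Δx · [f(1.125) + f(2.375) + f(3.625) + f(4.875)].
Sum = 208.828125.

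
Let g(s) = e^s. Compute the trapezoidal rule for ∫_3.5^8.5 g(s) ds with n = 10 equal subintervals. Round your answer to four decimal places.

Δs = (8.5 − 3.5)/10 = 0.5.
g(3.5) ≈ 33.1155, g(4) ≈ 54.5982, g(4.5) ≈ 90.0171, g(5) ≈ 148.4132, g(5.5) ≈ 244.6919, g(6) ≈ 403.4288, g(6.5) ≈ 665.1416, g(7) ≈ 1096.6332, g(7.5) ≈ 1808.0424, g(8) ≈ 2980.9580, g(8.5) ≈ 4914.7688.
T_10 = (Δs/2)·[g(s_0) + 2g(s_1) + ... + 2g(s_{9}) + g(s_10)].
Sum ≈ 4982.9333.

4982.9333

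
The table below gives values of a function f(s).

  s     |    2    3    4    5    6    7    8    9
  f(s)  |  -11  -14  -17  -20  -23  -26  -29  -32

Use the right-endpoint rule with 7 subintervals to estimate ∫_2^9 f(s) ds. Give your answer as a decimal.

-161

Δs = 1.
Sum = 1·[(-14) + (-17) + (-20) + (-23) + (-26) + (-29) + (-32)] = -161.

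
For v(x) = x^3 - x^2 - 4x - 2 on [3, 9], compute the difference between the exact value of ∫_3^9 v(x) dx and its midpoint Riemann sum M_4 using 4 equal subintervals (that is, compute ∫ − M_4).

19.125

Exact integral: ∫_3^9 v(x) dx = 1230.
M_4 = 1210.875.
Error = 1230 − 1210.875 = 19.125.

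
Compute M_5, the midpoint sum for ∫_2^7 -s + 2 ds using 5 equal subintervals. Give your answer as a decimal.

-12.5

Δs = (7 − 2)/5 = 1.
Midpoints: 2.5, 3.5, 4.5, 5.5, 6.5.
f(2.5) = -0.5, f(3.5) = -1.5, f(4.5) = -2.5, f(5.5) = -3.5, f(6.5) = -4.5.
Sum = Δs · [f(2.5) + f(3.5) + f(4.5) + f(5.5) + f(6.5)].
Sum = -12.5.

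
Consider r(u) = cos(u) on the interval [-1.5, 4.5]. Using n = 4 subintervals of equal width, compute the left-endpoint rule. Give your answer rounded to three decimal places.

Δu = (4.5 − (-1.5))/4 = 1.5.
Left endpoints: -1.5, 0, 1.5, 3.
r(-1.5) ≈ 0.071, r(0) ≈ 1.000, r(1.5) ≈ 0.071, r(3) ≈ -0.990.
Sum = Δu · [r(-1.5) + r(0) + r(1.5) + r(3)].
Sum ≈ 0.227.

0.227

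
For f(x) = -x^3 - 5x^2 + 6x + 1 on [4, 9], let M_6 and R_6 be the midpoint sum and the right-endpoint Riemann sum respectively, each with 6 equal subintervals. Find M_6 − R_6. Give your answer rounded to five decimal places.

M_6 ≈ -2477.4942130.
R_6 ≈ -2898.7615741.
M_6 − R_6 ≈ 421.26736.

421.26736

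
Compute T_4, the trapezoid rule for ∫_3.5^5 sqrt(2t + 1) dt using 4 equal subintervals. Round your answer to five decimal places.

Δt = (5 − 3.5)/4 = 0.375.
f(3.5) ≈ 2.82843, f(3.875) ≈ 2.95804, f(4.25) ≈ 3.08221, f(4.625) ≈ 3.20156, f(5) ≈ 3.31662.
T_4 = (Δt/2)·[f(t_0) + 2f(t_1) + 2f(t_2) + 2f(t_3) + f(t_4)].
Sum ≈ 4.61788.

4.61788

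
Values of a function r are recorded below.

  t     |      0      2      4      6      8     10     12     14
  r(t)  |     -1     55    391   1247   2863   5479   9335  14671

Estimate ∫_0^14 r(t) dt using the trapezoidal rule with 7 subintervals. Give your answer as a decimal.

Δt = 2.
T_7 = (2/2)·[(-1) + 2·55 + 2·391 + 2·1247 + 2·2863 + 2·5479 + 2·9335 + 14671] = 53410.

53410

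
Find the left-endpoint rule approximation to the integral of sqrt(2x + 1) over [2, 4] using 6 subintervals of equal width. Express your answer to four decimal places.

5.1448

Δx = (4 − 2)/6 = 1/3.
Left endpoints: 2, 7/3, 8/3, 3, 10/3, 11/3.
f(2) ≈ 2.2361, f(7/3) ≈ 2.3805, f(8/3) ≈ 2.5166, f(3) ≈ 2.6458, f(10/3) ≈ 2.7689, f(11/3) ≈ 2.8868.
Sum = Δx · [f(2) + f(7/3) + f(8/3) + ...].
Sum ≈ 5.1448.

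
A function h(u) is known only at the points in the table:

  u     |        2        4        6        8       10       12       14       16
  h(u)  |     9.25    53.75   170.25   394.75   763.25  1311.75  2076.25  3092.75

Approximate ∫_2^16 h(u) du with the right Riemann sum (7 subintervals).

Δu = 2.
Sum = 2·[53.75 + 170.25 + 394.75 + 763.25 + 1311.75 + 2076.25 + 3092.75] = 15725.5.

15725.5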